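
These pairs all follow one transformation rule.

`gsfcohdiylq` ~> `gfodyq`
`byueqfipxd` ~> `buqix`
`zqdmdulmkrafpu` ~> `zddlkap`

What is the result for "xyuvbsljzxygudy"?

xublzyuy

What's happening: keep every other character starting from the first (positions 1st, 3rd, 5th, ...).
So "xyuvbsljzxygudy" becomes "xublzyuy".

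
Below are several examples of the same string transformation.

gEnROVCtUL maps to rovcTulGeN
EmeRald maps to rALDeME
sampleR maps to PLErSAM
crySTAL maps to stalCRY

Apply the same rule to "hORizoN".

IZOnHor

Rule — move the first 3 characters to the end (rotate left by 3), then flip the case of every letter.
Working it through for "hORizoN": intermediate "izoNhOR", final "IZOnHor".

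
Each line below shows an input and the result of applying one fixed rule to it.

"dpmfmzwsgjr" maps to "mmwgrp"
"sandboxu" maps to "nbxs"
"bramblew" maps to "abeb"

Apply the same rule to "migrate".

What's happening: move the first 2 characters to the end (rotate left by 2), then keep every other character starting from the first (positions 1st, 3rd, 5th, ...).
On "migrate" that produces "gaei".

gaei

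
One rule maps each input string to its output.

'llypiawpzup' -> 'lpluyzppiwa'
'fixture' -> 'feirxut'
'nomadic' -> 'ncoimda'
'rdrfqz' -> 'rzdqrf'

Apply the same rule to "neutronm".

The rule is to take characters alternately from the front and the back (1st, last, 2nd, 2nd-last, ...).
On "neutronm" that produces "nmenuotr".

nmenuotr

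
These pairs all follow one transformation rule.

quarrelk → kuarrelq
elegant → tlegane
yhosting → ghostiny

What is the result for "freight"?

treighf

What's happening: swap the first and last characters.
"freight" → "treighf".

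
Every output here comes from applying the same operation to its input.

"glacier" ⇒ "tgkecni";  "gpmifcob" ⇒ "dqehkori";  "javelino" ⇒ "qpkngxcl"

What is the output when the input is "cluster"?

tgvuwne

Looking at the pairs, the operation is to shift every letter 2 places forward in the alphabet (wrapping around), then reverse the string.
On "cluster": the first step gives "enwuvgt", and the second then gives "tgvuwne".
(Check on "glacier": → "incekgt" → "tgkecni" ✓)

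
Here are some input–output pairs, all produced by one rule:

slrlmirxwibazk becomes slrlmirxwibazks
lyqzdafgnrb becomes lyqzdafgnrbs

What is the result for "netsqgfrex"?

The rule is to append "s".
Applying that to "netsqgfrex" gives "netsqgfrexs".

netsqgfrexs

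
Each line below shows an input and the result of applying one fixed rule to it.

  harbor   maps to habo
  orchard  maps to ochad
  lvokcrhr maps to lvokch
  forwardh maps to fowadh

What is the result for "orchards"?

ochads

The transformation: remove every "r".
"orchards" → "ochads".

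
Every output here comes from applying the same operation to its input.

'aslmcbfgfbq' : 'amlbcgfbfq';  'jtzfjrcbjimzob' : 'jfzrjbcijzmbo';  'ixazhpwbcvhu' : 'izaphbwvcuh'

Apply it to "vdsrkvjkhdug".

What's happening: swap each adjacent pair of characters (1↔2, 3↔4, ...), then delete the first character.
On "vdsrkvjkhdug": the first step gives "dvrsvkkjdhgu", and the second then gives "vrsvkkjdhgu".

vrsvkkjdhgu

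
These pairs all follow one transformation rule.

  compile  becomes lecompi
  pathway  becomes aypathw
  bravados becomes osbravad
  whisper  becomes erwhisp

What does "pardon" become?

onpard

Looking at the pairs, the operation is to move the last 2 characters to the front (rotate right by 2).
"pardon" → "onpard".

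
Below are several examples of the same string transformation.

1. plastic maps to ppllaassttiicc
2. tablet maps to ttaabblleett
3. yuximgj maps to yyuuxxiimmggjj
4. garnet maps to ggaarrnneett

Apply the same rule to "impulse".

iimmppuullssee

The pattern: double every character.
Applying that to "impulse" gives "iimmppuullssee".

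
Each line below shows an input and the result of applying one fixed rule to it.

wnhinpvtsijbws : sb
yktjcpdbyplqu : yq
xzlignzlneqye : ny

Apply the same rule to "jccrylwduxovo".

Rule — keep one character in every 3, starting at position 3 (positions 3rd, 6th, 9th, ...), then delete the first 2 characters.
Working it through for "jccrylwduxovo": intermediate "cluv", final "uv".

uv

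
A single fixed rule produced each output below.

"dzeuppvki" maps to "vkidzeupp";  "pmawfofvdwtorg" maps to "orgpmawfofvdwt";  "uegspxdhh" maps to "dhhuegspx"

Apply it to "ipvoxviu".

The transformation: move the last 3 characters to the front (rotate right by 3).
"ipvoxviu" → "viuipvox".

viuipvox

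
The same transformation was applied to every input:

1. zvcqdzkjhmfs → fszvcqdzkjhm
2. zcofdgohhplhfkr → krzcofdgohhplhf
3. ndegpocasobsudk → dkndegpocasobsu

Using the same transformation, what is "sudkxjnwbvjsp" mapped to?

spsudkxjnwbvj

What's happening: move the last 2 characters to the front (rotate right by 2).
Applying that to "sudkxjnwbvjsp" gives "spsudkxjnwbvj".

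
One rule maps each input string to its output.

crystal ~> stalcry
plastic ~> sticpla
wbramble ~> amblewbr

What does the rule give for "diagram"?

gramdia

What's happening: move the first 3 characters to the end (rotate left by 3).
For "diagram" the result is "gramdia".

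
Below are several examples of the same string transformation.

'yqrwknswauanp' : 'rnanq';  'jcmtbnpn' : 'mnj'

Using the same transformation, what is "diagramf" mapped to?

The rule is to move the first 2 characters to the end (rotate left by 2), then keep one character in every 3, starting at position 1 (positions 1st, 4th, 7th, ...).
Working it through for "diagramf": intermediate "agramfdi", final "aad".

aad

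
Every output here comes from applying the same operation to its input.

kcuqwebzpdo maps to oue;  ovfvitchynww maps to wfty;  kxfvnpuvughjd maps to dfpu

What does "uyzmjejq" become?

The transformation: move the last 3 characters to the front (rotate right by 3), then keep one character in every 3, starting at position 3 (positions 3rd, 6th, 9th, ...).
On "uyzmjejq": the first step gives "ejquyzmj", and the second then gives "qz".

qz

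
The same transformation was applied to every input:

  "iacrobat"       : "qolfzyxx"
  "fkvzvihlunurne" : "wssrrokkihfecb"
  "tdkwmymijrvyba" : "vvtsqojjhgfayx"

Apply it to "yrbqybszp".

The transformation: sort the characters into reverse alphabetical order, then shift every letter 3 places backward in the alphabet (wrapping around).
Starting from "yrbqybszp": after the first operation, "zyysrqpbb"; after the second, "wvvponmyy".

wvvponmyy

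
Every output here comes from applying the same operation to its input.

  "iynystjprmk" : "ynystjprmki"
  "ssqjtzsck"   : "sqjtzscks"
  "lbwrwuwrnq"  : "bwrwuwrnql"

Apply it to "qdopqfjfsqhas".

dopqfjfsqhasq

In each case the input is transformed by: move the first character to the end.
On "qdopqfjfsqhas" that produces "dopqfjfsqhasq".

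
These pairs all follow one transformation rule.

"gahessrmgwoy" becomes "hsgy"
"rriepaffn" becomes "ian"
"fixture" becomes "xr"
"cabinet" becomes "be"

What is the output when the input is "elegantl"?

en

The rule is to keep one character in every 3, starting at position 3 (positions 3rd, 6th, 9th, ...).
Applying that to "elegantl" gives "en".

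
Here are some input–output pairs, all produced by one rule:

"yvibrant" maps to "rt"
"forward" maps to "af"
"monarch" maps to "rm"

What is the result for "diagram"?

Rule — move the first 2 characters to the end (rotate left by 2), then keep one character in every 3, starting at position 3 (positions 3rd, 6th, 9th, ...).
Working it through for "diagram": intermediate "agramdi", final "rd".

rd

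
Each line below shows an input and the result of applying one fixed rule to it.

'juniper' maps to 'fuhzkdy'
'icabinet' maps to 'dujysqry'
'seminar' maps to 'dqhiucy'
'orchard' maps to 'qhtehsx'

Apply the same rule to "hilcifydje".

tzuxybsyvo

Each output is the input with this applied: shift every letter 10 places backward in the alphabet (wrapping around), then move the last 3 characters to the front (rotate right by 3).
Starting from "hilcifydje": after the first operation, "xybsyvotzu"; after the second, "tzuxybsyvo".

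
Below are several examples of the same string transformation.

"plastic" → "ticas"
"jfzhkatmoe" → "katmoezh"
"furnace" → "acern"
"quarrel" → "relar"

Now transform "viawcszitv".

The pattern: delete the first 2 characters, then move the first 2 characters to the end (rotate left by 2).
"viawcszitv" → "awcszitv" → "cszitvaw".
(Check on "furnace": → "rnace" → "acern" ✓)

cszitvaw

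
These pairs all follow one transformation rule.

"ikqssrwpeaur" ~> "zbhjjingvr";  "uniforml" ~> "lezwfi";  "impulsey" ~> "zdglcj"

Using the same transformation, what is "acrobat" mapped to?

rtifs

What's happening: delete the last 2 characters, then shift every letter 9 places backward in the alphabet (wrapping around).
For "acrobat", step one produces "acrob"; step two turns that into "rtifs".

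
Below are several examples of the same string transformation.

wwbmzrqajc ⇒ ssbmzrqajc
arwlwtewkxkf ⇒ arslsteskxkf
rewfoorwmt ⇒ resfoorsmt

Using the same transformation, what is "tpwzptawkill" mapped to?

tpszptaskill

What's happening: replace every "w" with "s".
Applying that to "tpwzptawkill" gives "tpszptaskill".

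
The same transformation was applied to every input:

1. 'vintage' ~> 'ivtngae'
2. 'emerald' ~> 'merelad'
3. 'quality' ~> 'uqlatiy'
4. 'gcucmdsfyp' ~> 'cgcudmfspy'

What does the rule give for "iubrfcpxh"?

uirbcfxph

Each output is the input with this applied: swap each adjacent pair of characters (1↔2, 3↔4, ...).
For "iubrfcpxh" the result is "uirbcfxph".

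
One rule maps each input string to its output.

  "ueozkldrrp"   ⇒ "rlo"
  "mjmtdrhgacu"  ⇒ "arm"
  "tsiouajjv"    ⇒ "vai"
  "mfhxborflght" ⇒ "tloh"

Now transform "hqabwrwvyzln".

What's happening: keep one character in every 3, starting at position 3 (positions 3rd, 6th, 9th, ...), then reverse the string.
Working it through for "hqabwrwvyzln": intermediate "aryn", final "nyra".

nyra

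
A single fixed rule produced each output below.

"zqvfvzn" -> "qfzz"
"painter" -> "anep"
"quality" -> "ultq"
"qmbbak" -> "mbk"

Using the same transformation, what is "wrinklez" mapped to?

rnlz

What's happening: move the first character to the end, then keep every other character starting from the first (positions 1st, 3rd, 5th, ...).
"wrinklez" → "rnlz".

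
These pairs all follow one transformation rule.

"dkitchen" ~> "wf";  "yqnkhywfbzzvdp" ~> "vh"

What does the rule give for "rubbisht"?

zl

Each output is the input with this applied: shift every letter 8 places backward in the alphabet (wrapping around), then keep only the last 2 characters.
Doing the same to "rubbisht": "zl".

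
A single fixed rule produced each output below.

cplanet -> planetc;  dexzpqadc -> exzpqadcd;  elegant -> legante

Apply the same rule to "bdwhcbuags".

Looking at the pairs, the operation is to move the first character to the end.
"bdwhcbuags" → "dwhcbuagsb".

dwhcbuagsb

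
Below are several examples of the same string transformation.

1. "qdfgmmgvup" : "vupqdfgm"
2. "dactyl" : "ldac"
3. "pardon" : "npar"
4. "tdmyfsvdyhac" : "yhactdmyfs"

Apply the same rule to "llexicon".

onllex

Each output is the input with this applied: swap the front and back halves of the string, then delete the first 2 characters.
On "llexicon": the first step gives "iconllex", and the second then gives "onllex".
(Check on "tdmyfsvdyhac": → "vdyhactdmyfs" → "yhactdmyfs" ✓)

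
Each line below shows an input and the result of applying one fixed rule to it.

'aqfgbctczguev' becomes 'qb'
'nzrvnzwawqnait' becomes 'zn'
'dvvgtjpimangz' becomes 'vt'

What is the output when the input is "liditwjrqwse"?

it

The rule is to keep one character in every 3, starting at position 2 (positions 2nd, 5th, 8th, ...), then keep only the first 2 characters.
For "liditwjrqwse", step one produces "itrs"; step two turns that into "it".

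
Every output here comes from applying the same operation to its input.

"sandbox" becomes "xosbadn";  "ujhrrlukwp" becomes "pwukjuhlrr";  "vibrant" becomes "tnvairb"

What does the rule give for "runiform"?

mrroufni

Rule — move the last character to the front, then take characters alternately from the front and the back (1st, last, 2nd, 2nd-last, ...).
For "runiform", step one produces "mrunifor"; step two turns that into "mrroufni".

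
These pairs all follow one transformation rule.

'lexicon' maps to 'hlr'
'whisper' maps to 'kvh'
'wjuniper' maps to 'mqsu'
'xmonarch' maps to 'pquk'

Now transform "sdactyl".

gfb

The rule is to keep every other character starting from the second (positions 2nd, 4th, 6th, ...), then shift every letter 3 places forward in the alphabet (wrapping around).
For "sdactyl" the result is "gfb".
(Check on "whisper": → "hse" → "kvh" ✓)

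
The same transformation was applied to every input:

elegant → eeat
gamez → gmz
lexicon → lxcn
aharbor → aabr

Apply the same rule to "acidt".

ait

Each output is the input with this applied: keep every other character starting from the first (positions 1st, 3rd, 5th, ...).
So "acidt" becomes "ait".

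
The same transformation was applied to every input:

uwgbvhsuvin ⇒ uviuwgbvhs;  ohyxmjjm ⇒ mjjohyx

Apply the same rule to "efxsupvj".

upvefxs

Looking at the pairs, the operation is to delete the last character, then move the last 3 characters to the front (rotate right by 3).
On "efxsupvj": the first step gives "efxsupv", and the second then gives "upvefxs".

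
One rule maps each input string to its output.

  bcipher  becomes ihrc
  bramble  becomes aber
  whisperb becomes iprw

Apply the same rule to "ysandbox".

adoy

The rule is to move the first 2 characters to the end (rotate left by 2), then keep every other character starting from the first (positions 1st, 3rd, 5th, ...).
Working it through for "ysandbox": intermediate "andboxys", final "adoy".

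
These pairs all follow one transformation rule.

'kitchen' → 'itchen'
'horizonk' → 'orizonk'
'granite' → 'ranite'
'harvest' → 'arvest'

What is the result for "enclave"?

nclave

Looking at the pairs, the operation is to delete the first character.
On "enclave" that produces "nclave".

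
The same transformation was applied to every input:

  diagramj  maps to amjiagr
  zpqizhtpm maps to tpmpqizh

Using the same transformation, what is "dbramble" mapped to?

Each output is the input with this applied: delete the first character, then move the last 3 characters to the front (rotate right by 3).
Starting from "dbramble": after the first operation, "bramble"; after the second, "blebram".

blebram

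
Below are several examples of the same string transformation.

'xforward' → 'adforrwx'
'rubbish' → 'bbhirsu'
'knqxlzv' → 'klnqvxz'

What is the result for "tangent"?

aegnntt

Looking at the pairs, the operation is to sort the characters into alphabetical order.
"tangent" → "aegnntt".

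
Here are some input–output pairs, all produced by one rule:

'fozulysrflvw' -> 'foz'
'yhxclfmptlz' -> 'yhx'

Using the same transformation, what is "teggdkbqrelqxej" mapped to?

The rule is to keep only the first 3 characters.
Applying that to "teggdkbqrelqxej" gives "teg".

teg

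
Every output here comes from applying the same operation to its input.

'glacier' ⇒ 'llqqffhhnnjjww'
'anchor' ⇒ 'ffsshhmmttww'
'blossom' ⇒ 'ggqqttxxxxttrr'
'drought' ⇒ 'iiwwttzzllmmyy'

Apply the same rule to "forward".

kkttwwbbffwwii

What's happening: shift every letter 5 places forward in the alphabet (wrapping around), then double every character.
Doing the same to "forward": "kkttwwbbffwwii".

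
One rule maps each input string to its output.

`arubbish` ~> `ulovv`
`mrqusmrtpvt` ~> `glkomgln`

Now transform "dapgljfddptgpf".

xujafdzxxjn

Rule — shift every letter 6 places backward in the alphabet (wrapping around), then delete the last 3 characters.
Working it through for "dapgljfddptgpf": intermediate "xujafdzxxjnajz", final "xujafdzxxjn".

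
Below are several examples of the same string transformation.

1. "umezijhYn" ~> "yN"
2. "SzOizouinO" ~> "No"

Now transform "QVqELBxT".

Looking at the pairs, the operation is to flip the case of every letter, then keep only the last 2 characters.
For "QVqELBxT", step one produces "qvQelbXt"; step two turns that into "Xt".

Xt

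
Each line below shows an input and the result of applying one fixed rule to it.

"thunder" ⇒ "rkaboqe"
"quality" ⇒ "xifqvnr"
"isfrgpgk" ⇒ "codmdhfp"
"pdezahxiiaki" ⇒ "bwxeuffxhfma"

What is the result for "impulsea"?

mripbxfj

In each case the input is transformed by: shift every letter 3 places backward in the alphabet (wrapping around), then move the first 2 characters to the end (rotate left by 2).
For "impulsea", step one produces "fjmripbx"; step two turns that into "mripbxfj".
(Check on "quality": → "nrxifqv" → "xifqvnr" ✓)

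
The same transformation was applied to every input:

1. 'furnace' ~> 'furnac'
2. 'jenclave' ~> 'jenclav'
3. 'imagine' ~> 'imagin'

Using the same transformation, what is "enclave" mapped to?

enclav

The transformation: delete the last character.
So "enclave" becomes "enclav".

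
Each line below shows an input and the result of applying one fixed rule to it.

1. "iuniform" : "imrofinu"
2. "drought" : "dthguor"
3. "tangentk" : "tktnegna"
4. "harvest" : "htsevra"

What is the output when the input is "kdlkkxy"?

Each output is the input with this applied: move the first character to the end, then reverse the string.
Starting from "kdlkkxy": after the first operation, "dlkkxyk"; after the second, "kyxkkld".

kyxkkld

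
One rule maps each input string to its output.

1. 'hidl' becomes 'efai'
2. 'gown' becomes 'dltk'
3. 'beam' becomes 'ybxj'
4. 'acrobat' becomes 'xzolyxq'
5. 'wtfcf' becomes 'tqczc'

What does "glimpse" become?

difjmpb

The pattern: shift every letter 3 places backward in the alphabet (wrapping around).
Doing the same to "glimpse": "difjmpb".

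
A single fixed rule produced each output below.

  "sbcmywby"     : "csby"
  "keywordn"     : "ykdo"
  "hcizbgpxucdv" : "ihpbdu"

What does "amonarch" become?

oaca

The pattern: keep every other character starting from the first (positions 1st, 3rd, 5th, ...), then swap each adjacent pair of characters (1↔2, 3↔4, ...).
On "amonarch": the first step gives "aoac", and the second then gives "oaca".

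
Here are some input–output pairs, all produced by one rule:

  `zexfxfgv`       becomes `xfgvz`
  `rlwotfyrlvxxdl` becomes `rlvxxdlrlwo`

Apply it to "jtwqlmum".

lmumj

The rule is to swap the front and back halves of the string, then delete the last 3 characters.
For "jtwqlmum", step one produces "lmumjtwq"; step two turns that into "lmumj".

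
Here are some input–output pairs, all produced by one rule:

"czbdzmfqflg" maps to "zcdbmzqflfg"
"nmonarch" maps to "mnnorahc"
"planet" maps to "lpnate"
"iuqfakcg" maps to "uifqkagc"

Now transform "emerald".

merelad

The rule is to swap each adjacent pair of characters (1↔2, 3↔4, ...).
Applying that to "emerald" gives "merelad".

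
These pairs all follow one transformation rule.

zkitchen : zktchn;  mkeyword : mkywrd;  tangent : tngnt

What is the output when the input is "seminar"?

Rule — remove every vowel.
So "seminar" becomes "smnr".

smnr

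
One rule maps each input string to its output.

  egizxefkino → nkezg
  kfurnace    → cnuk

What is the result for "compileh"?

eimc

The rule is to reverse the string, then keep every other character starting from the second (positions 2nd, 4th, 6th, ...).
Applying that to "compileh" gives "eimc".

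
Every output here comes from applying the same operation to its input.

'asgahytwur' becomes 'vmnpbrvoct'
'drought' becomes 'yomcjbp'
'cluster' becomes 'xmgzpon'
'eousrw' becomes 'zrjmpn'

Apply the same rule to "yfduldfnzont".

toaiyjpugiya

The rule is to take characters alternately from the front and the back (1st, last, 2nd, 2nd-last, ...), then shift every letter 5 places backward in the alphabet (wrapping around).
Working it through for "yfduldfnzont": intermediate "ytfndouzlndf", final "toaiyjpugiya".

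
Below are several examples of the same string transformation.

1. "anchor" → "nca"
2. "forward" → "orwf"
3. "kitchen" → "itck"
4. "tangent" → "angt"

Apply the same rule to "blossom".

The transformation: delete the last 3 characters, then move the first character to the end.
For "blossom", step one produces "blos"; step two turns that into "losb".
(Check on "forward": → "forw" → "orwf" ✓)

losb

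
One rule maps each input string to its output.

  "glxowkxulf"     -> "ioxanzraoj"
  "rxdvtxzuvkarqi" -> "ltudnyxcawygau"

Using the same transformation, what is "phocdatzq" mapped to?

tcwdgfrks

The rule is to shift every letter 3 places forward in the alphabet (wrapping around), then reverse the string.
"phocdatzq" → "skrfgdwct" → "tcwdgfrks".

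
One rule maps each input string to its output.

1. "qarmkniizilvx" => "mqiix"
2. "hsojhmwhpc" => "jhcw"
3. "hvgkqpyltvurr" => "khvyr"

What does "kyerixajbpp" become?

rkpa

Each output is the input with this applied: keep one character in every 3, starting at position 1 (positions 1st, 4th, 7th, ...), then swap each adjacent pair of characters (1↔2, 3↔4, ...).
Starting from "kyerixajbpp": after the first operation, "krap"; after the second, "rkpa".
(Check on "hsojhmwhpc": → "hjwc" → "jhcw" ✓)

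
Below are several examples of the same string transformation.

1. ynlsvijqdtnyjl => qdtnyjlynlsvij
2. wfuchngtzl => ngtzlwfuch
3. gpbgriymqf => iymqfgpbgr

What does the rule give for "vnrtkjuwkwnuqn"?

The transformation: swap the front and back halves of the string.
On "vnrtkjuwkwnuqn" that produces "wkwnuqnvnrtkju".

wkwnuqnvnrtkju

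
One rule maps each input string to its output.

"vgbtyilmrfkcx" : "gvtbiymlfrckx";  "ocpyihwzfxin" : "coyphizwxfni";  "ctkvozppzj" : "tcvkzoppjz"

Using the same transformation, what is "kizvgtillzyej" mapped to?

ikvztglizleyj

Rule — swap each adjacent pair of characters (1↔2, 3↔4, ...).
On "kizvgtillzyej" that produces "ikvztglizleyj".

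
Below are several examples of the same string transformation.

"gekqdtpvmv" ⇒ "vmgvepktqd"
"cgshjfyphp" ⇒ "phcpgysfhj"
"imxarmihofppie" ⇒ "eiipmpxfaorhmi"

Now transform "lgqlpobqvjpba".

ablpgjqvlqpbo

The transformation: move the last character to the front, then take characters alternately from the front and the back (1st, last, 2nd, 2nd-last, ...).
On "lgqlpobqvjpba": the first step gives "algqlpobqvjpb", and the second then gives "ablpgjqvlqpbo".
(Check on "imxarmihofppie": → "eimxarmihofppi" → "eiipmpxfaorhmi" ✓)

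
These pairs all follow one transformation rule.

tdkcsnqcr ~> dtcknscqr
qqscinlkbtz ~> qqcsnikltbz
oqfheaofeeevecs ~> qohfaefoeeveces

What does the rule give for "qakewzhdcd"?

Each output is the input with this applied: swap each adjacent pair of characters (1↔2, 3↔4, ...).
"qakewzhdcd" → "aqekzwdhdc".

aqekzwdhdc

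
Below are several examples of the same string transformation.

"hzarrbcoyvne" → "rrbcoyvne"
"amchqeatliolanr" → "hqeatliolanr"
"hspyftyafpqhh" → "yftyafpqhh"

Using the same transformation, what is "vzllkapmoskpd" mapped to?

lkapmoskpd

The pattern: delete the first 3 characters.
"vzllkapmoskpd" → "lkapmoskpd".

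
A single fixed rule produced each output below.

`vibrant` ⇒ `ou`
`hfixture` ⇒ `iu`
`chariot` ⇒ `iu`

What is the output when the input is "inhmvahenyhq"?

oiioi

Looking at the pairs, the operation is to shift every letter 1 place forward in the alphabet (wrapping around), then keep only the vowels.
For "inhmvahenyhq" the result is "oiioi".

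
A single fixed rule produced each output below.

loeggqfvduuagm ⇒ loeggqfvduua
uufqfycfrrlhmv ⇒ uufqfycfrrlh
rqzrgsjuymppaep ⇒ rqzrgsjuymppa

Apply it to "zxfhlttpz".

What's happening: delete the last 2 characters.
For "zxfhlttpz" the result is "zxfhltt".

zxfhltt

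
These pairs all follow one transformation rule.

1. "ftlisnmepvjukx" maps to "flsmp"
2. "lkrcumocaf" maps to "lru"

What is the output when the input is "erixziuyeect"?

Each output is the input with this applied: keep every other character starting from the first (positions 1st, 3rd, 5th, ...), then delete the last 2 characters.
Doing the same to "erixziuyeect": "eizu".
(Check on "lkrcumocaf": → "lruoa" → "lru" ✓)

eizu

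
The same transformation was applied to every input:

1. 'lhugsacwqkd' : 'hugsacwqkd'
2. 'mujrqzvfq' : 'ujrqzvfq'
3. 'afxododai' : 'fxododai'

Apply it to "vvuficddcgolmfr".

vuficddcgolmfr

In each case the input is transformed by: delete the first character.
On "vvuficddcgolmfr" that produces "vuficddcgolmfr".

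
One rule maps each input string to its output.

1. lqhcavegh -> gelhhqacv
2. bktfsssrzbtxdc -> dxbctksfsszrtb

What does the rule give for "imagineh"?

Each output is the input with this applied: move the last 3 characters to the front (rotate right by 3), then swap each adjacent pair of characters (1↔2, 3↔4, ...).
Working it through for "imagineh": intermediate "nehimagi", final "enihamig".

enihamig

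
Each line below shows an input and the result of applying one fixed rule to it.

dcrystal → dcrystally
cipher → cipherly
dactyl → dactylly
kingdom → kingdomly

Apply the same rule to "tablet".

The rule is to append "ly".
On "tablet" that produces "tabletly".

tabletly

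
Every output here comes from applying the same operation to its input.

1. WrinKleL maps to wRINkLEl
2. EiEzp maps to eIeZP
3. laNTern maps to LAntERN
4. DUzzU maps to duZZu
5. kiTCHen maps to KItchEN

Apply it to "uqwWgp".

UQWwGP

The transformation: flip the case of every letter.
Applying that to "uqwWgp" gives "UQWwGP".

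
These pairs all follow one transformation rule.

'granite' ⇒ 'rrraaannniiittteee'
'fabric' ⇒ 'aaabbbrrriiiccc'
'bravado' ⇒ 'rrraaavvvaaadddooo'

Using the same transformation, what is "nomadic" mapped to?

ooommmaaadddiiiccc

In each case the input is transformed by: repeat every character 3 times, then delete the first 3 characters.
Working it through for "nomadic": intermediate "nnnooommmaaadddiiiccc", final "ooommmaaadddiiiccc".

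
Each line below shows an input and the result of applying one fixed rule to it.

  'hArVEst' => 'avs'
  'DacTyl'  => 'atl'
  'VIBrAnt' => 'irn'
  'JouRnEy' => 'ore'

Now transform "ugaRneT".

gre

Each output is the input with this applied: keep every other character starting from the second (positions 2nd, 4th, 6th, ...), then convert every letter to lowercase.
"ugaRneT" → "gRe" → "gre".
(Check on "VIBrAnt": → "Irn" → "irn" ✓)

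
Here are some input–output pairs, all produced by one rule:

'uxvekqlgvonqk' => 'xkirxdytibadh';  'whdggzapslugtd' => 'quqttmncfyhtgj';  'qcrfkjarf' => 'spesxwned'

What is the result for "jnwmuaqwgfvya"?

najzhndjtsilw

What's happening: shift every letter 13 places forward in the alphabet (wrapping around) — i.e. ROT13, then swap the first and last characters.
Working it through for "jnwmuaqwgfvya": intermediate "wajzhndjtsiln", final "najzhndjtsilw".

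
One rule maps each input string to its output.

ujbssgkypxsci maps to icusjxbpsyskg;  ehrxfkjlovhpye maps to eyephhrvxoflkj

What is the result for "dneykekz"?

The pattern: move the last character to the front, then take characters alternately from the front and the back (1st, last, 2nd, 2nd-last, ...).
For "dneykekz", step one produces "zdneykek"; step two turns that into "zkdenkey".

zkdenkey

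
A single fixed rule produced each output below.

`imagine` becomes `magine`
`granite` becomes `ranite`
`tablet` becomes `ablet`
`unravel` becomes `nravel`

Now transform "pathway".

athway

What's happening: delete the first character.
"pathway" → "athway".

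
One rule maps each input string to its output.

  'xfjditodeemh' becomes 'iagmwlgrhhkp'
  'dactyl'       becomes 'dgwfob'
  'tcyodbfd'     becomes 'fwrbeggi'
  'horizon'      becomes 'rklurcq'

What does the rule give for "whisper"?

Looking at the pairs, the operation is to shift every letter 3 places forward in the alphabet (wrapping around), then swap each adjacent pair of characters (1↔2, 3↔4, ...).
Applying both steps to "whisper": "zklvshu", then "kzvlhsu".
(Check on "xfjditodeemh": → "aimglwrghhpk" → "iagmwlgrhhkp" ✓)

kzvlhsu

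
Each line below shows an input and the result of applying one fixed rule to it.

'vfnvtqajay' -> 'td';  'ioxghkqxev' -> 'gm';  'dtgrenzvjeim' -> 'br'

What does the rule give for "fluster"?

dj

Each output is the input with this applied: shift every letter 2 places backward in the alphabet (wrapping around), then keep only the first 2 characters.
On "fluster": the first step gives "djsqrcp", and the second then gives "dj".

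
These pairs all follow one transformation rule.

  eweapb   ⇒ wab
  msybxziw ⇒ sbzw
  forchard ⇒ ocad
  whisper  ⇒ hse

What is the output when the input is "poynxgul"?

ongl

What's happening: keep every other character starting from the second (positions 2nd, 4th, 6th, ...).
For "poynxgul" the result is "ongl".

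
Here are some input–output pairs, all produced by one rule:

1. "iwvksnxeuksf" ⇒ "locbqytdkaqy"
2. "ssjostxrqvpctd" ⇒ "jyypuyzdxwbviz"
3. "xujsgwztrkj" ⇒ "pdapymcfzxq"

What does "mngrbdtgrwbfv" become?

Each output is the input with this applied: shift every letter 6 places forward in the alphabet (wrapping around), then move the last character to the front.
Starting from "mngrbdtgrwbfv": after the first operation, "stmxhjzmxchlb"; after the second, "bstmxhjzmxchl".

bstmxhjzmxchl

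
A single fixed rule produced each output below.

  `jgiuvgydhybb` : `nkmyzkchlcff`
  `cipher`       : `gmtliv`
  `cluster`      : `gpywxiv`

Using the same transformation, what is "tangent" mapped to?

xerkirx

The rule is to shift every letter 4 places forward in the alphabet (wrapping around).
On "tangent" that produces "xerkirx".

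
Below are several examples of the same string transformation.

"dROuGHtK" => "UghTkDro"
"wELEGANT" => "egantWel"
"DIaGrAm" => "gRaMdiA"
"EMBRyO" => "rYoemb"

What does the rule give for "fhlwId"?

WiDFHL

The rule is to flip the case of every letter, then move the first 3 characters to the end (rotate left by 3).
Applying that to "fhlwId" gives "WiDFHL".
(Check on "EMBRyO": → "embrYo" → "rYoemb" ✓)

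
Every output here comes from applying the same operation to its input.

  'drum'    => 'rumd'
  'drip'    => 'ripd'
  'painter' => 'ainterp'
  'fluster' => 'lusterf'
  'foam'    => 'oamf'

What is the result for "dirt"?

Each output is the input with this applied: move the first character to the end.
So "dirt" becomes "irtd".

irtd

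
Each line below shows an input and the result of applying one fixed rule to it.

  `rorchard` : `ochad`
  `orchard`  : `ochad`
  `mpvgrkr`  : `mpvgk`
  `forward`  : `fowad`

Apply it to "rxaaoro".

The pattern: remove every "r".
Doing the same to "rxaaoro": "xaaoo".

xaaoo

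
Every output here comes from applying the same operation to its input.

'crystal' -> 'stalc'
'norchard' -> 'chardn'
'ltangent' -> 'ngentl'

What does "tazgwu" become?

The rule is to move the first 3 characters to the end (rotate left by 3), then delete the last 2 characters.
On "tazgwu": the first step gives "gwutaz", and the second then gives "gwut".

gwut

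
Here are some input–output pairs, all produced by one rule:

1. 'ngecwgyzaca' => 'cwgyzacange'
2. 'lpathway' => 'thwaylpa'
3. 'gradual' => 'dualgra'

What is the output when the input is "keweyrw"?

Rule — move the first 3 characters to the end (rotate left by 3).
For "keweyrw" the result is "eyrwkew".

eyrwkew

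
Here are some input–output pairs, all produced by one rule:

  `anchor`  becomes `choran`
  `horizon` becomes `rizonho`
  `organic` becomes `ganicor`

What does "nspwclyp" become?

pwclypns

The transformation: move the first 2 characters to the end (rotate left by 2).
For "nspwclyp" the result is "pwclypns".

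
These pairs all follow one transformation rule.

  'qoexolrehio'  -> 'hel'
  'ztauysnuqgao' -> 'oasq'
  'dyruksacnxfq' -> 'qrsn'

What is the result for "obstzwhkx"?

xsw

Rule — keep one character in every 3, starting at position 3 (positions 3rd, 6th, 9th, ...), then move the last character to the front.
Applying both steps to "obstzwhkx": "swx", then "xsw".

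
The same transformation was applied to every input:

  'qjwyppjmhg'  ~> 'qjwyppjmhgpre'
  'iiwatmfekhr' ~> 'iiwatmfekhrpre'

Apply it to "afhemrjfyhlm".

The transformation: append "pre".
On "afhemrjfyhlm" that produces "afhemrjfyhlmpre".

afhemrjfyhlmpre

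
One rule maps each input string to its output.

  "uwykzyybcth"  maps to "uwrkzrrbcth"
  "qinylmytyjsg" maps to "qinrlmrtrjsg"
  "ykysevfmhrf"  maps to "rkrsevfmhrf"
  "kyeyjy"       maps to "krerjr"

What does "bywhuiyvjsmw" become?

What's happening: replace every "y" with "r".
Doing the same to "bywhuiyvjsmw": "brwhuirvjsmw".

brwhuirvjsmw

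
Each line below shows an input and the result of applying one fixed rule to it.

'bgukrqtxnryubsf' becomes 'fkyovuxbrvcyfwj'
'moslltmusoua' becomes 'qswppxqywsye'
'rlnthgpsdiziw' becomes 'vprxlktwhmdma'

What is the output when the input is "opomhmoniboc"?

stsqlqsrmfsg

The transformation: shift every letter 4 places forward in the alphabet (wrapping around).
Applying that to "opomhmoniboc" gives "stsqlqsrmfsg".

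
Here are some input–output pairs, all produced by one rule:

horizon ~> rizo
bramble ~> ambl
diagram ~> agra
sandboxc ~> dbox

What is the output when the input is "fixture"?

Looking at the pairs, the operation is to move the last character to the front, then keep only the last 4 characters.
Applying both steps to "fixture": "efixtur", then "xtur".

xtur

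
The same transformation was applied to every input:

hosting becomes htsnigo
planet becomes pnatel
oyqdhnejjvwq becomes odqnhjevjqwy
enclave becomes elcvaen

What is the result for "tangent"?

What's happening: swap each adjacent pair of characters (1↔2, 3↔4, ...), then move the first character to the end.
Working it through for "tangent": intermediate "atgnnet", final "tgnneta".

tgnneta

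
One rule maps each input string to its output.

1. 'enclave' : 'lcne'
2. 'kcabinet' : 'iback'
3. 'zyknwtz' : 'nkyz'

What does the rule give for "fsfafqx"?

afsf

What's happening: reverse the string, then delete the first 3 characters.
On "fsfafqx": the first step gives "xqfafsf", and the second then gives "afsf".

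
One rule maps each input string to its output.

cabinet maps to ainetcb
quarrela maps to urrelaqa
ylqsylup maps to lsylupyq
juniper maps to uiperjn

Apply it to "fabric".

aricfb

What's happening: move the first 2 characters to the end (rotate left by 2), then swap the first and last characters.
Working it through for "fabric": intermediate "bricfa", final "aricfb".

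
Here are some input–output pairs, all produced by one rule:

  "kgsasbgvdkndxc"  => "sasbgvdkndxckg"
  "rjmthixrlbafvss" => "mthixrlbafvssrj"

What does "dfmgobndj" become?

mgobndjdf

The pattern: move the first 2 characters to the end (rotate left by 2).
Doing the same to "dfmgobndj": "mgobndjdf".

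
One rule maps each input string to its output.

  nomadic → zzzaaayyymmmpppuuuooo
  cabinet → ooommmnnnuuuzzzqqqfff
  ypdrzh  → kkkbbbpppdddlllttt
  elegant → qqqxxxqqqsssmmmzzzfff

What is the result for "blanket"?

nnnxxxmmmzzzwwwqqqfff

In each case the input is transformed by: shift every letter 12 places forward in the alphabet (wrapping around), then repeat every character 3 times.
Starting from "blanket": after the first operation, "nxmzwqf"; after the second, "nnnxxxmmmzzzwwwqqqfff".
(Check on "elegant": → "qxqsmzf" → "qqqxxxqqqsssmmmzzzfff" ✓)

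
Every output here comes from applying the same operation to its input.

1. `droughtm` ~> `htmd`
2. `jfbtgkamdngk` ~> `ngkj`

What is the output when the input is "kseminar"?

Rule — move the first character to the end, then keep only the last 4 characters.
"kseminar" → "seminark" → "nark".

nark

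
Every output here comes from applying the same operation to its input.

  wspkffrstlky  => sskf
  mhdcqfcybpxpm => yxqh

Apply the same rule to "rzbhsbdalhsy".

zssa

In each case the input is transformed by: keep one character in every 3, starting at position 2 (positions 2nd, 5th, 8th, ...), then sort the characters into reverse alphabetical order.
"rzbhsbdalhsy" → "zsas" → "zssa".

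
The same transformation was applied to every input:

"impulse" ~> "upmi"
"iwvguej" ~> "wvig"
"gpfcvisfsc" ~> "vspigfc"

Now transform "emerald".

Looking at the pairs, the operation is to delete the last 3 characters, then sort the characters into reverse alphabetical order.
Applying both steps to "emerald": "emer", then "rmee".

rmee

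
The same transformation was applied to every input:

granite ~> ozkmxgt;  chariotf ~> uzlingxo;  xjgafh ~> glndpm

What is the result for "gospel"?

vkrmuy

The rule is to shift every letter 6 places forward in the alphabet (wrapping around), then move the last 3 characters to the front (rotate right by 3).
Applying both steps to "gospel": "muyvkr", then "vkrmuy".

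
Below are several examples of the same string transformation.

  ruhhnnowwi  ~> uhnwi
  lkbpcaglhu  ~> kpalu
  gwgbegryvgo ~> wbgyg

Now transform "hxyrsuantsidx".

Looking at the pairs, the operation is to keep every other character starting from the second (positions 2nd, 4th, 6th, ...).
So "hxyrsuantsidx" becomes "xrunsd".

xrunsd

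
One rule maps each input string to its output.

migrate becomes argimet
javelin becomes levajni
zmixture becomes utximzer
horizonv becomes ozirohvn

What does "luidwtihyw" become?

The rule is to move the last 2 characters to the front (rotate right by 2), then reverse the string.
"luidwtihyw" → "ywluidwtih" → "hitwdiulwy".

hitwdiulwy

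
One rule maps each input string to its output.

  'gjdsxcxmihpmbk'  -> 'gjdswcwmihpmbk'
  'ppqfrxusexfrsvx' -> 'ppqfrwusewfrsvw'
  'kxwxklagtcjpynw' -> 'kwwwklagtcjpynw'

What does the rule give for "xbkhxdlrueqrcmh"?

In each case the input is transformed by: replace every "x" with "w".
Applying that to "xbkhxdlrueqrcmh" gives "wbkhwdlrueqrcmh".

wbkhwdlrueqrcmh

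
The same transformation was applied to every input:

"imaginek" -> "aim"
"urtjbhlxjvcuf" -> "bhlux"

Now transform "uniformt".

fnt

In each case the input is transformed by: sort the characters into alphabetical order, then keep one character in every 3, starting at position 1 (positions 1st, 4th, 7th, ...).
"uniformt" → "fimnortu" → "fnt".
(Check on "urtjbhlxjvcuf": → "bcfhjjlrtuuvx" → "bhlux" ✓)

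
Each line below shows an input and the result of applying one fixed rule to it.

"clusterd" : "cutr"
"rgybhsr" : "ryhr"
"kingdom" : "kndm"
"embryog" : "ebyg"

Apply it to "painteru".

pitr

What's happening: keep every other character starting from the first (positions 1st, 3rd, 5th, ...).
Doing the same to "painteru": "pitr".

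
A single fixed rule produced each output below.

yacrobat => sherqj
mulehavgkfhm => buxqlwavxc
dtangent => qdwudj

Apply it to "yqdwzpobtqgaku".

tmpferjgwqak

Looking at the pairs, the operation is to delete the first 2 characters, then shift every letter 10 places backward in the alphabet (wrapping around).
Working it through for "yqdwzpobtqgaku": intermediate "dwzpobtqgaku", final "tmpferjgwqak".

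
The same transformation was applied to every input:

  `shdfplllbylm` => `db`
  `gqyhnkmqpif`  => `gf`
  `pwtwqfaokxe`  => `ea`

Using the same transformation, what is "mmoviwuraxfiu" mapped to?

What's happening: sort the characters into reverse alphabetical order, then keep only the last 2 characters.
Applying both steps to "mmoviwuraxfiu": "xwvuurommiifa", then "fa".
(Check on "shdfplllbylm": → "yspmllllhfdb" → "db" ✓)

fa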